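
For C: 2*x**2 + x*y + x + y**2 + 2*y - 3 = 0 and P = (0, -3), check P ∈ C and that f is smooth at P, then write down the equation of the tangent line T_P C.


Tangent line at P: -2*x - 4*y - 12 = 0.

Step 1: f(0, -3) = 0, so P lies on C.
Step 2: partial derivatives
  f_x(x, y) = 4*x + y + 1, f_y(x, y) = x + 2*y + 2.
  f_x(P) = -2, f_y(P) = -4 (gradient nonzero, so P is smooth).
Step 3: tangent line at P: -2·(x − 0) + -4·(y − -3) = 0.
Expanding: -2*x - 4*y - 12 = 0.


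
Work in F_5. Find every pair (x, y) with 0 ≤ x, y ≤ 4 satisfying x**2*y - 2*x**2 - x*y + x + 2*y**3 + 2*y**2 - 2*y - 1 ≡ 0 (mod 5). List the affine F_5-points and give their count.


Affine F_5-points: {(0, 3), (1, 1), (1, 4), (2, 3), (3, 4), (4, 1), (4, 2)}; count = 7.

For each of the 25 pairs (x, y) ∈ F_5², evaluate f(x, y) mod 5. Record the zeros.
  x = 0: [0↦4, 1↦1, 2↦4, 3↦0, 4↦1]  zeros at y ∈ {3}
  x = 1: [0↦3, 1↦0, 2↦3, 3↦4, 4↦0]  zeros at y ∈ {1, 4}
  x = 2: [0↦3, 1↦2, 2↦2, 3↦0, 4↦3]  zeros at y ∈ {3}
  x = 3: [0↦4, 1↦2, 2↦1, 3↦3, 4↦0]  zeros at y ∈ {4}
  x = 4: [0↦1, 1↦0, 2↦0, 3↦3, 4↦1]  zeros at y ∈ {1, 2}
Collecting zeros: affine points = {(0, 3), (1, 1), (1, 4), (2, 3), (3, 4), (4, 1), (4, 2)}.
Total count |C(F_5)_aff| = 7.


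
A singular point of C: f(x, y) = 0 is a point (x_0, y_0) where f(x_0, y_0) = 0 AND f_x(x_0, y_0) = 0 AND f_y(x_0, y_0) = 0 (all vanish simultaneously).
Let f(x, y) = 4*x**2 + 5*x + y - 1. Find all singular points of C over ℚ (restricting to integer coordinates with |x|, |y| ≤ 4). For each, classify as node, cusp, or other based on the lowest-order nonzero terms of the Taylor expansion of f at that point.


No singular points in the scanned grid; C is smooth there.

Compute partial derivatives:
  f_x = 8*x + 5.
  f_y = 1.
f_y = 1 is a nonzero constant, so f_y never vanishes: no point (x, y) can satisfy f = f_x = f_y = 0. In particular no (x, y) ∈ {−4, ..., 4}² is singular; the curve is smooth.


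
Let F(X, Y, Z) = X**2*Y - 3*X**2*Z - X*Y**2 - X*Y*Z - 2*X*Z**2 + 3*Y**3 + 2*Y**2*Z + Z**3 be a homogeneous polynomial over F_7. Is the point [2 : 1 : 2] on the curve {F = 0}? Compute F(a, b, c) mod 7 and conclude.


F(2,1,2) ≡ 1 (mod 7); P is NOT on the curve.

Evaluate F(2, 1, 2) term-by-term (mod 7).
  X**2*Y ↦ 1·4·1·1 = 4
  -3*X**2*Z ↦ -3·4·1·2 = -24
  -X*Y**2 ↦ -1·2·1·1 = -2
  -X*Y*Z ↦ -1·2·1·2 = -4
  -2*X*Z**2 ↦ -2·2·1·4 = -16
  3*Y**3 ↦ 3·1·1·1 = 3
  2*Y**2*Z ↦ 2·1·1·2 = 4
  Z**3 ↦ 1·1·1·8 = 8
Sum: F(2, 1, 2) = (4) + (-24) + (-2) + (-4) + (-16) + (3) + (4) + (8) = -27.
Reducing mod 7: -27 ≡ 1 (mod 7).
Since F(a, b, c) ≡ 1 ≠ 0 (mod 7), P does NOT lie on the curve.


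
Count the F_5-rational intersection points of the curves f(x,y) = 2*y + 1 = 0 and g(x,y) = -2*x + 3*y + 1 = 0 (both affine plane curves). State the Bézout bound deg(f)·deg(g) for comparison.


Common zeros: {(1, 2)}; count = 1; Bézout bound = 1.

deg(f) = 1, deg(g) = 1, so Bézout bound = 1.
Scan x ∈ F_5. For each x, list the y ∈ F_5 with f(x, y) ≡ 0 and those with g(x, y) ≡ 0 (mod 5); the common zeros in that column are the intersection.
  x = 0: f ≡ 0 at y ∈ {2}; g ≡ 0 at y ∈ {3}; common: ∅.
  x = 1: f ≡ 0 at y ∈ {2}; g ≡ 0 at y ∈ {2}; common: {2}.
  x = 2: f ≡ 0 at y ∈ {2}; g ≡ 0 at y ∈ {1}; common: ∅.
  x = 3: f ≡ 0 at y ∈ {2}; g ≡ 0 at y ∈ {0}; common: ∅.
  x = 4: f ≡ 0 at y ∈ {2}; g ≡ 0 at y ∈ {4}; common: ∅.
Collecting: common zeros = {(1, 2)}, so the count is 1.
Comparison with the Bézout bound: 1 ≤ 1 = deg(f)·deg(g), as expected for curves with no common component (the bound is attained).


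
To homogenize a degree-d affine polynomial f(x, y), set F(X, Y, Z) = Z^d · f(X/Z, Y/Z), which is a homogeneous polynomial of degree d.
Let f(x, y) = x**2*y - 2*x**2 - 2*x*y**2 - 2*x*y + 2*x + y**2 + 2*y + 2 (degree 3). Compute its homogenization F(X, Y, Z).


F(X, Y, Z) = X**2*Y - 2*X**2*Z - 2*X*Y**2 - 2*X*Y*Z + 2*X*Z**2 + Y**2*Z + 2*Y*Z**2 + 2*Z**3

deg(f) = 3.
Substitute x = X/Z, y = Y/Z into f, then multiply by Z^3.
  monomial 1·x^2·y^1 ↦ 1·X^2·Y^1·Z^0.
  monomial -2·x^2·y^0 ↦ -2·X^2·Y^0·Z^1.
  monomial -2·x^1·y^2 ↦ -2·X^1·Y^2·Z^0.
  monomial -2·x^1·y^1 ↦ -2·X^1·Y^1·Z^1.
  monomial 2·x^1·y^0 ↦ 2·X^1·Y^0·Z^2.
  monomial 1·x^0·y^2 ↦ 1·X^0·Y^2·Z^1.
  monomial 2·x^0·y^1 ↦ 2·X^0·Y^1·Z^2.
  monomial 2·x^0·y^0 ↦ 2·X^0·Y^0·Z^3.
Collecting: F(X, Y, Z) = X**2*Y - 2*X**2*Z - 2*X*Y**2 - 2*X*Y*Z + 2*X*Z**2 + Y**2*Z + 2*Y*Z**2 + 2*Z**3.


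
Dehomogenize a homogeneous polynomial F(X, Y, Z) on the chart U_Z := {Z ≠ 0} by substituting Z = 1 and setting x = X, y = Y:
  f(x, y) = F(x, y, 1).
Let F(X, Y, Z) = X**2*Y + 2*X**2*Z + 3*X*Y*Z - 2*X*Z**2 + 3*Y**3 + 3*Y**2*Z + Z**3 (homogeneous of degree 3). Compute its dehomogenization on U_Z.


f(x, y) = x**2*y + 2*x**2 + 3*x*y - 2*x + 3*y**3 + 3*y**2 + 1

On U_Z we set Z = 1. Each monomial c·X^i·Y^j·Z^k in F becomes c·x^i·y^j·1^k = c·x^i·y^j.
Substituting Z = 1: F(X, Y, 1) = x**2*y + 2*x**2 + 3*x*y - 2*x + 3*y**3 + 3*y**2 + 1.
Note: deg(f) ≤ deg(F) = 3; strict inequality happens when F is divisible by Z (lost terms).


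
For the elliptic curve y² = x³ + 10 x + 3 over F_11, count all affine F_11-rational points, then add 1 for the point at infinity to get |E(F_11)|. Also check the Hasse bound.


Affine points = {(0, 5), (0, 6), (1, 5), (1, 6), (2, 3), (2, 8), (3, 4), (3, 7), (6, 2), (6, 9), (7, 3), (7, 8), (8, 1), (8, 10), (10, 5), (10, 6)}; affine count = 16; |E(F_11)| = 17.

Discriminant check: Δ ∝ 4a³ + 27b² = 4·10³ + 27·3² = 4·1000 + 27·9 ≡ 8 (mod 11). Nonzero ⇒ E is nonsingular.
For each x ∈ F_11, compute rhs = x³ + 10·x + 3 mod 11, then count y ∈ F_11 with y² ≡ rhs.
  x = 0: rhs = 3, matching y values: 5, 6 (2 points).
  x = 1: rhs = 3, matching y values: 5, 6 (2 points).
  x = 2: rhs = 9, matching y values: 3, 8 (2 points).
  x = 3: rhs = 5, matching y values: 4, 7 (2 points).
  x = 4: rhs = 8, matching y values: none (0 points).
  x = 5: rhs = 2, matching y values: none (0 points).
  x = 6: rhs = 4, matching y values: 2, 9 (2 points).
  x = 7: rhs = 9, matching y values: 3, 8 (2 points).
  x = 8: rhs = 1, matching y values: 1, 10 (2 points).
  x = 9: rhs = 8, matching y values: none (0 points).
  x = 10: rhs = 3, matching y values: 5, 6 (2 points).
Total affine count: 16.
Full point count |E(F_11)| = 16 + 1 = 17.
Hasse bound: |17 − (11+1)| = |5| = 5 ≤ 2√11 ≈ 6.6332 ✓.


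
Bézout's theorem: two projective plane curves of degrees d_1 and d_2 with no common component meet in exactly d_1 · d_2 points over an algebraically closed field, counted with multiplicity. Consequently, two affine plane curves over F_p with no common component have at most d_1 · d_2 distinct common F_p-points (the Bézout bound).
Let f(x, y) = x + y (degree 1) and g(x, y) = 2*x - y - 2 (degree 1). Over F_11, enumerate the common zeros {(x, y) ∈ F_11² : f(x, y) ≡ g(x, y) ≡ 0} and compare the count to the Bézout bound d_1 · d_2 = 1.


Common zeros: {(8, 3)}; count = 1; Bézout bound = 1.

deg(f) = 1, deg(g) = 1, so Bézout bound = 1.
Scan x ∈ F_11. For each x, list the y ∈ F_11 with f(x, y) ≡ 0 and those with g(x, y) ≡ 0 (mod 11); the common zeros in that column are the intersection.
  x = 0: f ≡ 0 at y ∈ {0}; g ≡ 0 at y ∈ {9}; common: ∅.
  x = 1: f ≡ 0 at y ∈ {10}; g ≡ 0 at y ∈ {0}; common: ∅.
  x = 2: f ≡ 0 at y ∈ {9}; g ≡ 0 at y ∈ {2}; common: ∅.
  x = 3: f ≡ 0 at y ∈ {8}; g ≡ 0 at y ∈ {4}; common: ∅.
  x = 4: f ≡ 0 at y ∈ {7}; g ≡ 0 at y ∈ {6}; common: ∅.
  x = 5: f ≡ 0 at y ∈ {6}; g ≡ 0 at y ∈ {8}; common: ∅.
  x = 6: f ≡ 0 at y ∈ {5}; g ≡ 0 at y ∈ {10}; common: ∅.
  x = 7: f ≡ 0 at y ∈ {4}; g ≡ 0 at y ∈ {1}; common: ∅.
  x = 8: f ≡ 0 at y ∈ {3}; g ≡ 0 at y ∈ {3}; common: {3}.
  x = 9: f ≡ 0 at y ∈ {2}; g ≡ 0 at y ∈ {5}; common: ∅.
  x = 10: f ≡ 0 at y ∈ {1}; g ≡ 0 at y ∈ {7}; common: ∅.
Collecting: common zeros = {(8, 3)}, so the count is 1.
Comparison with the Bézout bound: 1 ≤ 1 = deg(f)·deg(g), as expected for curves with no common component (the bound is attained).


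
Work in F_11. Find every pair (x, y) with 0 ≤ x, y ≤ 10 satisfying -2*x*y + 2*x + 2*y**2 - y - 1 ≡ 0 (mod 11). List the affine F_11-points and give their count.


Affine F_11-points: {(0, 1), (0, 5), (1, 1), (1, 6), (2, 1), (2, 7), (3, 1), (3, 8), (4, 1), (4, 9), (5, 1), (5, 10), (6, 0), (6, 1), (7, 1), (8, 1), (8, 2), (9, 1), (9, 3), (10, 1), (10, 4)}; count = 21.

For each of the 121 pairs (x, y) ∈ F_11², evaluate f(x, y) mod 11. Record the zeros.
  x = 0: [0↦10, 1↦0, 2↦5, 3↦3, 4↦5, 5↦0, 6↦10, 7↦2, 8↦9, 9↦9, 10↦2]  zeros at y ∈ {1, 5}
  x = 1: [0↦1, 1↦0, 2↦3, 3↦10, 4↦10, 5↦3, 6↦0, 7↦1, 8↦6, 9↦4, 10↦6]  zeros at y ∈ {1, 6}
  x = 2: [0↦3, 1↦0, 2↦1, 3↦6, 4↦4, 5↦6, 6↦1, 7↦0, 8↦3, 9↦10, 10↦10]  zeros at y ∈ {1, 7}
  x = 3: [0↦5, 1↦0, 2↦10, 3↦2, 4↦9, 5↦9, 6↦2, 7↦10, 8↦0, 9↦5, 10↦3]  zeros at y ∈ {1, 8}
  x = 4: [0↦7, 1↦0, 2↦8, 3↦9, 4↦3, 5↦1, 6↦3, 7↦9, 8↦8, 9↦0, 10↦7]  zeros at y ∈ {1, 9}
  x = 5: [0↦9, 1↦0, 2↦6, 3↦5, 4↦8, 5↦4, 6↦4, 7↦8, 8↦5, 9↦6, 10↦0]  zeros at y ∈ {1, 10}
  x = 6: [0↦0, 1↦0, 2↦4, 3↦1, 4↦2, 5↦7, 6↦5, 7↦7, 8↦2, 9↦1, 10↦4]  zeros at y ∈ {0, 1}
  x = 7: [0↦2, 1↦0, 2↦2, 3↦8, 4↦7, 5↦10, 6↦6, 7↦6, 8↦10, 9↦7, 10↦8]  zeros at y ∈ {1}
  x = 8: [0↦4, 1↦0, 2↦0, 3↦4, 4↦1, 5↦2, 6↦7, 7↦5, 8↦7, 9↦2, 10↦1]  zeros at y ∈ {1, 2}
  x = 9: [0↦6, 1↦0, 2↦9, 3↦0, 4↦6, 5↦5, 6↦8, 7↦4, 8↦4, 9↦8, 10↦5]  zeros at y ∈ {1, 3}
  x = 10: [0↦8, 1↦0, 2↦7, 3↦7, 4↦0, 5↦8, 6↦9, 7↦3, 8↦1, 9↦3, 10↦9]  zeros at y ∈ {1, 4}
Collecting zeros: affine points = {(0, 1), (0, 5), (1, 1), (1, 6), (2, 1), (2, 7), (3, 1), (3, 8), (4, 1), (4, 9), (5, 1), (5, 10), (6, 0), (6, 1), (7, 1), (8, 1), (8, 2), (9, 1), (9, 3), (10, 1), (10, 4)}.
Total count |C(F_11)_aff| = 21.


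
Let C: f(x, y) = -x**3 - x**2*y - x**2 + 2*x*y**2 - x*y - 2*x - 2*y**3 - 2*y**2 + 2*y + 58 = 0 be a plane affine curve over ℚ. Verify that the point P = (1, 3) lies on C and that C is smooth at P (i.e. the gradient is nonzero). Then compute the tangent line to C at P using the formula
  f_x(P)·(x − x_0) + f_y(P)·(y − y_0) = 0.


Tangent line at P: 2*x - 54*y + 160 = 0.

Step 1: f(1, 3) = 0, so P lies on C.
Step 2: partial derivatives
  f_x(x, y) = -3*x**2 - 2*x*y - 2*x + 2*y**2 - y - 2, f_y(x, y) = -x**2 + 4*x*y - x - 6*y**2 - 4*y + 2.
  f_x(P) = 2, f_y(P) = -54 (gradient nonzero, so P is smooth).
Step 3: tangent line at P: 2·(x − 1) + -54·(y − 3) = 0.
Expanding: 2*x - 54*y + 160 = 0.


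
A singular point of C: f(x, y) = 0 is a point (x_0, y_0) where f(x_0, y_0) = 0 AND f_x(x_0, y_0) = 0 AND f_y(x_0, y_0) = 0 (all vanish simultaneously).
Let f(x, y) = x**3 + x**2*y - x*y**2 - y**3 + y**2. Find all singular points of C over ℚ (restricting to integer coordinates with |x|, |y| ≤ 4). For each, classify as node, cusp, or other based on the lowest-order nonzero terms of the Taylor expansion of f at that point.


Singular points: {(0, 0)}; classification: cusp.

Compute partial derivatives:
  f_x = 3*x**2 + 2*x*y - y**2.
  f_y = x**2 - 2*x*y - 3*y**2 + 2*y.
Scan x_0 ∈ {−4, ..., 4}. For each x_0, f_y(x_0, y) is a polynomial in y; find its integer roots y ∈ {−4, ..., 4}, then test f_x and f at those candidates.
  x = -4: f_y(-4, y) = -3*y**2 + 10*y + 16; no integer root y with |y| ≤ 4.
  x = -3: f_y(-3, y) = -3*y**2 + 8*y + 9; no integer root y with |y| ≤ 4.
  x = -2: f_y(-2, y) = -3*y**2 + 6*y + 4; no integer root y with |y| ≤ 4.
  x = -1: f_y(-1, y) = -3*y**2 + 4*y + 1; no integer root y with |y| ≤ 4.
  x = 0: f_y(0, y) = -3*y**2 + 2*y; vanishes at y ∈ {0}. (0, 0): f_x = 0, f = 0 — SINGULAR.
  x = 1: f_y(1, y) = 1 - 3*y**2; no integer root y with |y| ≤ 4.
  x = 2: f_y(2, y) = -3*y**2 - 2*y + 4; no integer root y with |y| ≤ 4.
  x = 3: f_y(3, y) = -3*y**2 - 4*y + 9; no integer root y with |y| ≤ 4.
  x = 4: f_y(4, y) = -3*y**2 - 6*y + 16; no integer root y with |y| ≤ 4.
Only singular point on the grid: (0, 0).
Classify: substitute x = 0 + u, y = 0 + v and expand: f = u**3 + u**2*v - u*v**2 - v**3 + v**2.
No constant or linear terms (consistent with a singular point). Quadratic part: v**2. Cubic part: u**3 + u**2*v - u*v**2 - v**3.
The quadratic part v**2 is a perfect square, so there is a single (double) tangent line v = 0, i.e. y = 0. Restricting the cubic part to that line (v = 0) leaves u**3 ≠ 0, so f is not divisible by v and the branch is v² ≈ -u**3 to lowest order — this is a cusp.
Classification: cusp.


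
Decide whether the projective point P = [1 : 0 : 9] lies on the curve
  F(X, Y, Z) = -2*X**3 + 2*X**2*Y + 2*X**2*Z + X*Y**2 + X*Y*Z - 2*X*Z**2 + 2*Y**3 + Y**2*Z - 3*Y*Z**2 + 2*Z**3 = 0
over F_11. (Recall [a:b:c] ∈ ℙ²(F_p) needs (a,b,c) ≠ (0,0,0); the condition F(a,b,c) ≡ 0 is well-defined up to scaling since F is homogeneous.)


F(1,0,9) ≡ 3 (mod 11); P is NOT on the curve.

Evaluate F(1, 0, 9) term-by-term (mod 11).
  -2*X**3 ↦ -2·1·1·1 = -2
  2*X**2*Y ↦ 2·1·0·1 = 0
  2*X**2*Z ↦ 2·1·1·9 = 18
  X*Y**2 ↦ 1·1·0·1 = 0
  X*Y*Z ↦ 1·1·0·9 = 0
  -2*X*Z**2 ↦ -2·1·1·81 = -162
  2*Y**3 ↦ 2·1·0·1 = 0
  Y**2*Z ↦ 1·1·0·9 = 0
  -3*Y*Z**2 ↦ -3·1·0·81 = 0
  2*Z**3 ↦ 2·1·1·729 = 1458
Sum: F(1, 0, 9) = (-2) + (0) + (18) + (0) + (0) + (-162) + (0) + (0) + (0) + (1458) = 1312.
Reducing mod 11: 1312 ≡ 3 (mod 11).
Since F(a, b, c) ≡ 3 ≠ 0 (mod 11), P does NOT lie on the curve.


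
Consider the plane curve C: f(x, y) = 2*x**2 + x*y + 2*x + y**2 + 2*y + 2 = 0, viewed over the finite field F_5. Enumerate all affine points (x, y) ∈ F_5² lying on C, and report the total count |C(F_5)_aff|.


Affine F_5-points: {(0, 1), (0, 2), (1, 1), (2, 3), (3, 2), (3, 3)}; count = 6.

For each of the 25 pairs (x, y) ∈ F_5², evaluate f(x, y) mod 5. Record the zeros.
  x = 0: [0↦2, 1↦0, 2↦0, 3↦2, 4↦1]  zeros at y ∈ {1, 2}
  x = 1: [0↦1, 1↦0, 2↦1, 3↦4, 4↦4]  zeros at y ∈ {1}
  x = 2: [0↦4, 1↦4, 2↦1, 3↦0, 4↦1]  zeros at y ∈ {3}
  x = 3: [0↦1, 1↦2, 2↦0, 3↦0, 4↦2]  zeros at y ∈ {2, 3}
  x = 4: [0↦2, 1↦4, 2↦3, 3↦4, 4↦2]  zeros at y ∈ ∅
Collecting zeros: affine points = {(0, 1), (0, 2), (1, 1), (2, 3), (3, 2), (3, 3)}.
Total count |C(F_5)_aff| = 6.


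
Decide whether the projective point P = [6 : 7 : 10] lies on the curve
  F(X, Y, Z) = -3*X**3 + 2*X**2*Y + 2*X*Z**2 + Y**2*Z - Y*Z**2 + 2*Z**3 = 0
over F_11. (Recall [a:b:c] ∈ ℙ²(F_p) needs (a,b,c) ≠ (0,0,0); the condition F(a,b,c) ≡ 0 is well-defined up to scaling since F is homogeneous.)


F(6,7,10) ≡ 8 (mod 11); P is NOT on the curve.

Evaluate F(6, 7, 10) term-by-term (mod 11).
  -3*X**3 ↦ -3·216·1·1 = -648
  2*X**2*Y ↦ 2·36·7·1 = 504
  2*X*Z**2 ↦ 2·6·1·100 = 1200
  Y**2*Z ↦ 1·1·49·10 = 490
  -Y*Z**2 ↦ -1·1·7·100 = -700
  2*Z**3 ↦ 2·1·1·1000 = 2000
Sum: F(6, 7, 10) = (-648) + (504) + (1200) + (490) + (-700) + (2000) = 2846.
Reducing mod 11: 2846 ≡ 8 (mod 11).
Since F(a, b, c) ≡ 8 ≠ 0 (mod 11), P does NOT lie on the curve.


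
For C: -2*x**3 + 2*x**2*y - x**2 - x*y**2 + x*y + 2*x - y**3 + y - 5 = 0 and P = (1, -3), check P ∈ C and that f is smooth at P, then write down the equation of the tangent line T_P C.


Tangent line at P: -30*x - 17*y - 21 = 0.

Step 1: f(1, -3) = 0, so P lies on C.
Step 2: partial derivatives
  f_x(x, y) = -6*x**2 + 4*x*y - 2*x - y**2 + y + 2, f_y(x, y) = 2*x**2 - 2*x*y + x - 3*y**2 + 1.
  f_x(P) = -30, f_y(P) = -17 (gradient nonzero, so P is smooth).
Step 3: tangent line at P: -30·(x − 1) + -17·(y − -3) = 0.
Expanding: -30*x - 17*y - 21 = 0.


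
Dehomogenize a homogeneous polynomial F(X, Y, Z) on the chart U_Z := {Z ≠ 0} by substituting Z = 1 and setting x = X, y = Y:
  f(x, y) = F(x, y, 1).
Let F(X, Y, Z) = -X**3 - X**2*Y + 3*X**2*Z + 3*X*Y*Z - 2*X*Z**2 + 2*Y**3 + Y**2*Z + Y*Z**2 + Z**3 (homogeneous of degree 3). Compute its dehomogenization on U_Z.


f(x, y) = -x**3 - x**2*y + 3*x**2 + 3*x*y - 2*x + 2*y**3 + y**2 + y + 1

On U_Z we set Z = 1. Each monomial c·X^i·Y^j·Z^k in F becomes c·x^i·y^j·1^k = c·x^i·y^j.
Substituting Z = 1: F(X, Y, 1) = -x**3 - x**2*y + 3*x**2 + 3*x*y - 2*x + 2*y**3 + y**2 + y + 1.
Note: deg(f) ≤ deg(F) = 3; strict inequality happens when F is divisible by Z (lost terms).


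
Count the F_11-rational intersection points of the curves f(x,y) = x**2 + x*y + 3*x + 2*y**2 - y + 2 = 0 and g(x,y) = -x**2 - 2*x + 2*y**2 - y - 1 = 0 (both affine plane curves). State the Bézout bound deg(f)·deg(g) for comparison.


Common zeros: {(10, 0)}; count = 1; Bézout bound = 4.

deg(f) = 2, deg(g) = 2, so Bézout bound = 4.
Scan x ∈ F_11. For each x, list the y ∈ F_11 with f(x, y) ≡ 0 and those with g(x, y) ≡ 0 (mod 11); the common zeros in that column are the intersection.
  x = 0: f ≡ 0 at y ∈ ∅; g ≡ 0 at y ∈ {1, 5}; common: ∅.
  x = 1: f ≡ 0 at y ∈ ∅; g ≡ 0 at y ∈ {3}; common: ∅.
  x = 2: f ≡ 0 at y ∈ {2, 3}; g ≡ 0 at y ∈ ∅; common: ∅.
  x = 3: f ≡ 0 at y ∈ {3, 7}; g ≡ 0 at y ∈ ∅; common: ∅.
  x = 4: f ≡ 0 at y ∈ {2}; g ≡ 0 at y ∈ {7, 10}; common: ∅.
  x = 5: f ≡ 0 at y ∈ ∅; g ≡ 0 at y ∈ {7, 10}; common: ∅.
  x = 6: f ≡ 0 at y ∈ ∅; g ≡ 0 at y ∈ ∅; common: ∅.
  x = 7: f ≡ 0 at y ∈ ∅; g ≡ 0 at y ∈ ∅; common: ∅.
  x = 8: f ≡ 0 at y ∈ {1}; g ≡ 0 at y ∈ {3}; common: ∅.
  x = 9: f ≡ 0 at y ∈ {0, 7}; g ≡ 0 at y ∈ {1, 5}; common: ∅.
  x = 10: f ≡ 0 at y ∈ {0, 1}; g ≡ 0 at y ∈ {0, 6}; common: {0}.
Collecting: common zeros = {(10, 0)}, so the count is 1.
Comparison with the Bézout bound: 1 ≤ 4 = deg(f)·deg(g), as expected for curves with no common component (the affine F_11-count falls short of the bound because intersections may lie at infinity, over extension fields, or carry multiplicity).


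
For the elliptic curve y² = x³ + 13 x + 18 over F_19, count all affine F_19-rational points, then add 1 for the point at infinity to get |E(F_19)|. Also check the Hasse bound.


Affine points = {(4, 1), (4, 18), (8, 8), (8, 11), (9, 3), (9, 16), (13, 3), (13, 16), (15, 4), (15, 15), (16, 3), (16, 16), (18, 2), (18, 17)}; affine count = 14; |E(F_19)| = 15.

Discriminant check: Δ ∝ 4a³ + 27b² = 4·13³ + 27·18² = 4·2197 + 27·324 ≡ 18 (mod 19). Nonzero ⇒ E is nonsingular.
For each x ∈ F_19, compute rhs = x³ + 13·x + 18 mod 19, then count y ∈ F_19 with y² ≡ rhs.
  x = 0: rhs = 18, matching y values: none (0 points).
  x = 1: rhs = 13, matching y values: none (0 points).
  x = 2: rhs = 14, matching y values: none (0 points).
  x = 3: rhs = 8, matching y values: none (0 points).
  x = 4: rhs = 1, matching y values: 1, 18 (2 points).
  x = 5: rhs = 18, matching y values: none (0 points).
  x = 6: rhs = 8, matching y values: none (0 points).
  x = 7: rhs = 15, matching y values: none (0 points).
  x = 8: rhs = 7, matching y values: 8, 11 (2 points).
  x = 9: rhs = 9, matching y values: 3, 16 (2 points).
  x = 10: rhs = 8, matching y values: none (0 points).
  x = 11: rhs = 10, matching y values: none (0 points).
  x = 12: rhs = 2, matching y values: none (0 points).
  x = 13: rhs = 9, matching y values: 3, 16 (2 points).
  x = 14: rhs = 18, matching y values: none (0 points).
  x = 15: rhs = 16, matching y values: 4, 15 (2 points).
  x = 16: rhs = 9, matching y values: 3, 16 (2 points).
  x = 17: rhs = 3, matching y values: none (0 points).
  x = 18: rhs = 4, matching y values: 2, 17 (2 points).
Total affine count: 14.
Full point count |E(F_19)| = 14 + 1 = 15.
Hasse bound: |15 − (19+1)| = |-5| = 5 ≤ 2√19 ≈ 8.7178 ✓.


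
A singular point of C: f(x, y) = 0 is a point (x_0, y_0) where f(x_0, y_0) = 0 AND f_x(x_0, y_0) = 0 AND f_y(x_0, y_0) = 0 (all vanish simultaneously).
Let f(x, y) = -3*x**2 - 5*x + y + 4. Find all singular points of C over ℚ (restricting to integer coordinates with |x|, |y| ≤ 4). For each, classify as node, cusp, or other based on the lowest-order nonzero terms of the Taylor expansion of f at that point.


No singular points in the scanned grid; C is smooth there.

Compute partial derivatives:
  f_x = -6*x - 5.
  f_y = 1.
f_y = 1 is a nonzero constant, so f_y never vanishes: no point (x, y) can satisfy f = f_x = f_y = 0. In particular no (x, y) ∈ {−4, ..., 4}² is singular; the curve is smooth.


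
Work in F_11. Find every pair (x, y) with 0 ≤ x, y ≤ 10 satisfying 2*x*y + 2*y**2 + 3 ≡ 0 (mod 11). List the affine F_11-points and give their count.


Affine F_11-points: {(0, 2), (0, 9), (2, 3), (2, 6), (3, 1), (3, 7), (8, 4), (8, 10), (9, 5), (9, 8)}; count = 10.

For each of the 121 pairs (x, y) ∈ F_11², evaluate f(x, y) mod 11. Record the zeros.
  x = 0: [0↦3, 1↦5, 2↦0, 3↦10, 4↦2, 5↦9, 6↦9, 7↦2, 8↦10, 9↦0, 10↦5]  zeros at y ∈ {2, 9}
  x = 1: [0↦3, 1↦7, 2↦4, 3↦5, 4↦10, 5↦8, 6↦10, 7↦5, 8↦4, 9↦7, 10↦3]  zeros at y ∈ ∅
  x = 2: [0↦3, 1↦9, 2↦8, 3↦0, 4↦7, 5↦7, 6↦0, 7↦8, 8↦9, 9↦3, 10↦1]  zeros at y ∈ {3, 6}
  x = 3: [0↦3, 1↦0, 2↦1, 3↦6, 4↦4, 5↦6, 6↦1, 7↦0, 8↦3, 9↦10, 10↦10]  zeros at y ∈ {1, 7}
  x = 4: [0↦3, 1↦2, 2↦5, 3↦1, 4↦1, 5↦5, 6↦2, 7↦3, 8↦8, 9↦6, 10↦8]  zeros at y ∈ ∅
  x = 5: [0↦3, 1↦4, 2↦9, 3↦7, 4↦9, 5↦4, 6↦3, 7↦6, 8↦2, 9↦2, 10↦6]  zeros at y ∈ ∅
  x = 6: [0↦3, 1↦6, 2↦2, 3↦2, 4↦6, 5↦3, 6↦4, 7↦9, 8↦7, 9↦9, 10↦4]  zeros at y ∈ ∅
  x = 7: [0↦3, 1↦8, 2↦6, 3↦8, 4↦3, 5↦2, 6↦5, 7↦1, 8↦1, 9↦5, 10↦2]  zeros at y ∈ ∅
  x = 8: [0↦3, 1↦10, 2↦10, 3↦3, 4↦0, 5↦1, 6↦6, 7↦4, 8↦6, 9↦1, 10↦0]  zeros at y ∈ {4, 10}
  x = 9: [0↦3, 1↦1, 2↦3, 3↦9, 4↦8, 5↦0, 6↦7, 7↦7, 8↦0, 9↦8, 10↦9]  zeros at y ∈ {5, 8}
  x = 10: [0↦3, 1↦3, 2↦7, 3↦4, 4↦5, 5↦10, 6↦8, 7↦10, 8↦5, 9↦4, 10↦7]  zeros at y ∈ ∅
Collecting zeros: affine points = {(0, 2), (0, 9), (2, 3), (2, 6), (3, 1), (3, 7), (8, 4), (8, 10), (9, 5), (9, 8)}.
Total count |C(F_11)_aff| = 10.


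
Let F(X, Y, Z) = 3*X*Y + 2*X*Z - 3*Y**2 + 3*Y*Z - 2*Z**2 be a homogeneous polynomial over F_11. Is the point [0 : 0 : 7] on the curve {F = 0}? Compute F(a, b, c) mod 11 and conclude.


F(0,0,7) ≡ 1 (mod 11); P is NOT on the curve.

Evaluate F(0, 0, 7) term-by-term (mod 11).
  3*X*Y ↦ 3·0·0·1 = 0
  2*X*Z ↦ 2·0·1·7 = 0
  -3*Y**2 ↦ -3·1·0·1 = 0
  3*Y*Z ↦ 3·1·0·7 = 0
  -2*Z**2 ↦ -2·1·1·49 = -98
Sum: F(0, 0, 7) = (0) + (0) + (0) + (0) + (-98) = -98.
Reducing mod 11: -98 ≡ 1 (mod 11).
Since F(a, b, c) ≡ 1 ≠ 0 (mod 11), P does NOT lie on the curve.


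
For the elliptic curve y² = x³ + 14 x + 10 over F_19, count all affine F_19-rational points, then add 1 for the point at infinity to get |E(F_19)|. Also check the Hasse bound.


Affine points = {(1, 5), (1, 14), (4, 4), (4, 15), (6, 5), (6, 14), (8, 8), (8, 11), (12, 5), (12, 14), (14, 9), (14, 10), (15, 2), (15, 17), (16, 6), (16, 13)}; affine count = 16; |E(F_19)| = 17.

Discriminant check: Δ ∝ 4a³ + 27b² = 4·14³ + 27·10² = 4·2744 + 27·100 ≡ 15 (mod 19). Nonzero ⇒ E is nonsingular.
For each x ∈ F_19, compute rhs = x³ + 14·x + 10 mod 19, then count y ∈ F_19 with y² ≡ rhs.
  x = 0: rhs = 10, matching y values: none (0 points).
  x = 1: rhs = 6, matching y values: 5, 14 (2 points).
  x = 2: rhs = 8, matching y values: none (0 points).
  x = 3: rhs = 3, matching y values: none (0 points).
  x = 4: rhs = 16, matching y values: 4, 15 (2 points).
  x = 5: rhs = 15, matching y values: none (0 points).
  x = 6: rhs = 6, matching y values: 5, 14 (2 points).
  x = 7: rhs = 14, matching y values: none (0 points).
  x = 8: rhs = 7, matching y values: 8, 11 (2 points).
  x = 9: rhs = 10, matching y values: none (0 points).
  x = 10: rhs = 10, matching y values: none (0 points).
  x = 11: rhs = 13, matching y values: none (0 points).
  x = 12: rhs = 6, matching y values: 5, 14 (2 points).
  x = 13: rhs = 14, matching y values: none (0 points).
  x = 14: rhs = 5, matching y values: 9, 10 (2 points).
  x = 15: rhs = 4, matching y values: 2, 17 (2 points).
  x = 16: rhs = 17, matching y values: 6, 13 (2 points).
  x = 17: rhs = 12, matching y values: none (0 points).
  x = 18: rhs = 14, matching y values: none (0 points).
Total affine count: 16.
Full point count |E(F_19)| = 16 + 1 = 17.
Hasse bound: |17 − (19+1)| = |-3| = 3 ≤ 2√19 ≈ 8.7178 ✓.


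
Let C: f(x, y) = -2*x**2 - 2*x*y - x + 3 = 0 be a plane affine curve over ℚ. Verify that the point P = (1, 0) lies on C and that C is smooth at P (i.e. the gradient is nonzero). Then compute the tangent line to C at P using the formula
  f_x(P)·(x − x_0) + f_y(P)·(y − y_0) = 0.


Tangent line at P: -5*x - 2*y + 5 = 0.

Step 1: f(1, 0) = 0, so P lies on C.
Step 2: partial derivatives
  f_x(x, y) = -4*x - 2*y - 1, f_y(x, y) = -2*x.
  f_x(P) = -5, f_y(P) = -2 (gradient nonzero, so P is smooth).
Step 3: tangent line at P: -5·(x − 1) + -2·(y − 0) = 0.
Expanding: -5*x - 2*y + 5 = 0.


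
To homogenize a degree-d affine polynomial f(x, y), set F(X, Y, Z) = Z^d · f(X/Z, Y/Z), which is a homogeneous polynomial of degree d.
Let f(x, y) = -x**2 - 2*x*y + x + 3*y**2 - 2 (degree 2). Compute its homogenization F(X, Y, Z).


F(X, Y, Z) = -X**2 - 2*X*Y + X*Z + 3*Y**2 - 2*Z**2

deg(f) = 2.
Substitute x = X/Z, y = Y/Z into f, then multiply by Z^2.
  monomial -1·x^2·y^0 ↦ -1·X^2·Y^0·Z^0.
  monomial -2·x^1·y^1 ↦ -2·X^1·Y^1·Z^0.
  monomial 1·x^1·y^0 ↦ 1·X^1·Y^0·Z^1.
  monomial 3·x^0·y^2 ↦ 3·X^0·Y^2·Z^0.
  monomial -2·x^0·y^0 ↦ -2·X^0·Y^0·Z^2.
Collecting: F(X, Y, Z) = -X**2 - 2*X*Y + X*Z + 3*Y**2 - 2*Z**2.


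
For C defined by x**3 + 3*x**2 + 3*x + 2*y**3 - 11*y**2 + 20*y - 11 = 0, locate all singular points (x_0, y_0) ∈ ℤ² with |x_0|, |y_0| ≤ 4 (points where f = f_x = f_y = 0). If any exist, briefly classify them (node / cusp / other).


Singular points: {(-1, 2)}; classification: cusp.

Compute partial derivatives:
  f_x = 3*x**2 + 6*x + 3.
  f_y = 6*y**2 - 22*y + 20.
Scan x_0 ∈ {−4, ..., 4}. For each x_0, f_y(x_0, y) is a polynomial in y; find its integer roots y ∈ {−4, ..., 4}, then test f_x and f at those candidates.
  x = -4: f_y(-4, y) = 6*y**2 - 22*y + 20; vanishes at y ∈ {2}. (-4, 2): f_x = 27 ≠ 0.
  x = -3: f_y(-3, y) = 6*y**2 - 22*y + 20; vanishes at y ∈ {2}. (-3, 2): f_x = 12 ≠ 0.
  x = -2: f_y(-2, y) = 6*y**2 - 22*y + 20; vanishes at y ∈ {2}. (-2, 2): f_x = 3 ≠ 0.
  x = -1: f_y(-1, y) = 6*y**2 - 22*y + 20; vanishes at y ∈ {2}. (-1, 2): f_x = 0, f = 0 — SINGULAR.
  x = 0: f_y(0, y) = 6*y**2 - 22*y + 20; vanishes at y ∈ {2}. (0, 2): f_x = 3 ≠ 0.
  x = 1: f_y(1, y) = 6*y**2 - 22*y + 20; vanishes at y ∈ {2}. (1, 2): f_x = 12 ≠ 0.
  x = 2: f_y(2, y) = 6*y**2 - 22*y + 20; vanishes at y ∈ {2}. (2, 2): f_x = 27 ≠ 0.
  x = 3: f_y(3, y) = 6*y**2 - 22*y + 20; vanishes at y ∈ {2}. (3, 2): f_x = 48 ≠ 0.
  x = 4: f_y(4, y) = 6*y**2 - 22*y + 20; vanishes at y ∈ {2}. (4, 2): f_x = 75 ≠ 0.
Only singular point on the grid: (-1, 2).
Classify: substitute x = -1 + u, y = 2 + v and expand: f = u**3 + 2*v**3 + v**2.
No constant or linear terms (consistent with a singular point). Quadratic part: v**2. Cubic part: u**3 + 2*v**3.
The quadratic part v**2 is a perfect square, so there is a single (double) tangent line v = 0, i.e. y = 2. Restricting the cubic part to that line (v = 0) leaves u**3 ≠ 0, so f is not divisible by v and the branch is v² ≈ -u**3 to lowest order — this is a cusp.
Classification: cusp.


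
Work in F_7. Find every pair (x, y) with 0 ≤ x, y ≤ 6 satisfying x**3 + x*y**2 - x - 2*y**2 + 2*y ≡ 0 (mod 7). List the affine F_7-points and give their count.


Affine F_7-points: {(0, 0), (0, 1), (1, 0), (1, 2), (2, 4), (4, 3), (6, 0), (6, 3)}; count = 8.

For each of the 49 pairs (x, y) ∈ F_7², evaluate f(x, y) mod 7. Record the zeros.
  x = 0: [0↦0, 1↦0, 2↦3, 3↦2, 4↦4, 5↦2, 6↦3]  zeros at y ∈ {0, 1}
  x = 1: [0↦0, 1↦1, 2↦0, 3↦4, 4↦6, 5↦6, 6↦4]  zeros at y ∈ {0, 2}
  x = 2: [0↦6, 1↦1, 2↦3, 3↦5, 4↦0, 5↦2, 6↦4]  zeros at y ∈ {4}
  x = 3: [0↦3, 1↦6, 2↦4, 3↦4, 4↦6, 5↦3, 6↦2]  zeros at y ∈ ∅
  x = 4: [0↦4, 1↦1, 2↦2, 3↦0, 4↦2, 5↦1, 6↦4]  zeros at y ∈ {3}
  x = 5: [0↦1, 1↦6, 2↦3, 3↦6, 4↦1, 5↦2, 6↦2]  zeros at y ∈ ∅
  x = 6: [0↦0, 1↦6, 2↦6, 3↦0, 4↦2, 5↦5, 6↦2]  zeros at y ∈ {0, 3}
Collecting zeros: affine points = {(0, 0), (0, 1), (1, 0), (1, 2), (2, 4), (4, 3), (6, 0), (6, 3)}.
Total count |C(F_7)_aff| = 8.


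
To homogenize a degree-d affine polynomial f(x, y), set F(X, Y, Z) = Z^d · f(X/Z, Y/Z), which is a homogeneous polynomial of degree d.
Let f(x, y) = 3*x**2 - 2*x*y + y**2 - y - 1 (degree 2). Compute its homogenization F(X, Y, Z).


F(X, Y, Z) = 3*X**2 - 2*X*Y + Y**2 - Y*Z - Z**2

deg(f) = 2.
Substitute x = X/Z, y = Y/Z into f, then multiply by Z^2.
  monomial 3·x^2·y^0 ↦ 3·X^2·Y^0·Z^0.
  monomial -2·x^1·y^1 ↦ -2·X^1·Y^1·Z^0.
  monomial 1·x^0·y^2 ↦ 1·X^0·Y^2·Z^0.
  monomial -1·x^0·y^1 ↦ -1·X^0·Y^1·Z^1.
  monomial -1·x^0·y^0 ↦ -1·X^0·Y^0·Z^2.
Collecting: F(X, Y, Z) = 3*X**2 - 2*X*Y + Y**2 - Y*Z - Z**2.


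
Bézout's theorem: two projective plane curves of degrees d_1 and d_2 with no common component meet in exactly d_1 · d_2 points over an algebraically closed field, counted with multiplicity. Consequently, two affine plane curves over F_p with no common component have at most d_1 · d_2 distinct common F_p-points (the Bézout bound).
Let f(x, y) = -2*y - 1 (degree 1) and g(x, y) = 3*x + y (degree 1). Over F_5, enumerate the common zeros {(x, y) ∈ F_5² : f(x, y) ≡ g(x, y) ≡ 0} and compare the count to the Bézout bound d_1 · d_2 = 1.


Common zeros: {(1, 2)}; count = 1; Bézout bound = 1.

deg(f) = 1, deg(g) = 1, so Bézout bound = 1.
Scan x ∈ F_5. For each x, list the y ∈ F_5 with f(x, y) ≡ 0 and those with g(x, y) ≡ 0 (mod 5); the common zeros in that column are the intersection.
  x = 0: f ≡ 0 at y ∈ {2}; g ≡ 0 at y ∈ {0}; common: ∅.
  x = 1: f ≡ 0 at y ∈ {2}; g ≡ 0 at y ∈ {2}; common: {2}.
  x = 2: f ≡ 0 at y ∈ {2}; g ≡ 0 at y ∈ {4}; common: ∅.
  x = 3: f ≡ 0 at y ∈ {2}; g ≡ 0 at y ∈ {1}; common: ∅.
  x = 4: f ≡ 0 at y ∈ {2}; g ≡ 0 at y ∈ {3}; common: ∅.
Collecting: common zeros = {(1, 2)}, so the count is 1.
Comparison with the Bézout bound: 1 ≤ 1 = deg(f)·deg(g), as expected for curves with no common component (the bound is attained).


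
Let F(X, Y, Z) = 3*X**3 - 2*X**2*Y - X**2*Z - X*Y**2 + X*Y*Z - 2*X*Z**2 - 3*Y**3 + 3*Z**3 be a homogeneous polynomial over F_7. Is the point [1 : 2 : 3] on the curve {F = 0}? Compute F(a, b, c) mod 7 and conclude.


F(1,2,3) ≡ 2 (mod 7); P is NOT on the curve.

Evaluate F(1, 2, 3) term-by-term (mod 7).
  3*X**3 ↦ 3·1·1·1 = 3
  -2*X**2*Y ↦ -2·1·2·1 = -4
  -X**2*Z ↦ -1·1·1·3 = -3
  -X*Y**2 ↦ -1·1·4·1 = -4
  X*Y*Z ↦ 1·1·2·3 = 6
  -2*X*Z**2 ↦ -2·1·1·9 = -18
  -3*Y**3 ↦ -3·1·8·1 = -24
  3*Z**3 ↦ 3·1·1·27 = 81
Sum: F(1, 2, 3) = (3) + (-4) + (-3) + (-4) + (6) + (-18) + (-24) + (81) = 37.
Reducing mod 7: 37 ≡ 2 (mod 7).
Since F(a, b, c) ≡ 2 ≠ 0 (mod 7), P does NOT lie on the curve.


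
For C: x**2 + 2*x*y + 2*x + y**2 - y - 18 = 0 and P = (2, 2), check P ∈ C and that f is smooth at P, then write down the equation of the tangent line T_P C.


Tangent line at P: 10*x + 7*y - 34 = 0.

Step 1: f(2, 2) = 0, so P lies on C.
Step 2: partial derivatives
  f_x(x, y) = 2*x + 2*y + 2, f_y(x, y) = 2*x + 2*y - 1.
  f_x(P) = 10, f_y(P) = 7 (gradient nonzero, so P is smooth).
Step 3: tangent line at P: 10·(x − 2) + 7·(y − 2) = 0.
Expanding: 10*x + 7*y - 34 = 0.


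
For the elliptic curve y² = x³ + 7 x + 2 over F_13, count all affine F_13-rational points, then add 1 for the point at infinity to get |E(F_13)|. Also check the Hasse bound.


Affine points = {(1, 6), (1, 7), (4, 4), (4, 9), (6, 0), (7, 2), (7, 11), (9, 1), (9, 12)}; affine count = 9; |E(F_13)| = 10.

Discriminant check: Δ ∝ 4a³ + 27b² = 4·7³ + 27·2² = 4·343 + 27·4 ≡ 11 (mod 13). Nonzero ⇒ E is nonsingular.
For each x ∈ F_13, compute rhs = x³ + 7·x + 2 mod 13, then count y ∈ F_13 with y² ≡ rhs.
  x = 0: rhs = 2, matching y values: none (0 points).
  x = 1: rhs = 10, matching y values: 6, 7 (2 points).
  x = 2: rhs = 11, matching y values: none (0 points).
  x = 3: rhs = 11, matching y values: none (0 points).
  x = 4: rhs = 3, matching y values: 4, 9 (2 points).
  x = 5: rhs = 6, matching y values: none (0 points).
  x = 6: rhs = 0, matching y values: 0 (1 points).
  x = 7: rhs = 4, matching y values: 2, 11 (2 points).
  x = 8: rhs = 11, matching y values: none (0 points).
  x = 9: rhs = 1, matching y values: 1, 12 (2 points).
  x = 10: rhs = 6, matching y values: none (0 points).
  x = 11: rhs = 6, matching y values: none (0 points).
  x = 12: rhs = 7, matching y values: none (0 points).
Total affine count: 9.
Full point count |E(F_13)| = 9 + 1 = 10.
Hasse bound: |10 − (13+1)| = |-4| = 4 ≤ 2√13 ≈ 7.2111 ✓.


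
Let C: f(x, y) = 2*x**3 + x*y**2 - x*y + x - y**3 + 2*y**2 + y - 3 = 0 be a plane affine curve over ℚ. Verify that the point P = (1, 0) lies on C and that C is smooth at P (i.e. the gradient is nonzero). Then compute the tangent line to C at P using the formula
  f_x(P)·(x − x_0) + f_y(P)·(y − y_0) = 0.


Tangent line at P: 7*x - 7 = 0.

Step 1: f(1, 0) = 0, so P lies on C.
Step 2: partial derivatives
  f_x(x, y) = 6*x**2 + y**2 - y + 1, f_y(x, y) = 2*x*y - x - 3*y**2 + 4*y + 1.
  f_x(P) = 7, f_y(P) = 0 (gradient nonzero, so P is smooth).
Step 3: tangent line at P: 7·(x − 1) + 0·(y − 0) = 0.
Expanding: 7*x - 7 = 0.


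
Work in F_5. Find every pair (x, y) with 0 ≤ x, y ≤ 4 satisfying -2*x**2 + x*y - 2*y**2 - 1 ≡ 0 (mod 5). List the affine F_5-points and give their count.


Affine F_5-points: ∅; count = 0.

For each of the 25 pairs (x, y) ∈ F_5², evaluate f(x, y) mod 5. Record the zeros.
  x = 0: [0↦4, 1↦2, 2↦1, 3↦1, 4↦2]  zeros at y ∈ ∅
  x = 1: [0↦2, 1↦1, 2↦1, 3↦2, 4↦4]  zeros at y ∈ ∅
  x = 2: [0↦1, 1↦1, 2↦2, 3↦4, 4↦2]  zeros at y ∈ ∅
  x = 3: [0↦1, 1↦2, 2↦4, 3↦2, 4↦1]  zeros at y ∈ ∅
  x = 4: [0↦2, 1↦4, 2↦2, 3↦1, 4↦1]  zeros at y ∈ ∅
Collecting zeros: affine points = ∅.
Total count |C(F_5)_aff| = 0.


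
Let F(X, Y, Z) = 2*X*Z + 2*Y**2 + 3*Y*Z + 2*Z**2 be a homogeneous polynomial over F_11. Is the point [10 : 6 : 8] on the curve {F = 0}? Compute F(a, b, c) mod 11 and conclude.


F(10,6,8) ≡ 9 (mod 11); P is NOT on the curve.

Evaluate F(10, 6, 8) term-by-term (mod 11).
  2*X*Z ↦ 2·10·1·8 = 160
  2*Y**2 ↦ 2·1·36·1 = 72
  3*Y*Z ↦ 3·1·6·8 = 144
  2*Z**2 ↦ 2·1·1·64 = 128
Sum: F(10, 6, 8) = (160) + (72) + (144) + (128) = 504.
Reducing mod 11: 504 ≡ 9 (mod 11).
Since F(a, b, c) ≡ 9 ≠ 0 (mod 11), P does NOT lie on the curve.


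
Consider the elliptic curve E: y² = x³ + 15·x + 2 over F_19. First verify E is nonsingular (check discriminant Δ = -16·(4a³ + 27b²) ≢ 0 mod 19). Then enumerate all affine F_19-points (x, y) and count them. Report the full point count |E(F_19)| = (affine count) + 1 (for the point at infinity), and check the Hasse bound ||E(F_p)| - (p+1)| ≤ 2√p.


Affine points = {(3, 6), (3, 13), (6, 2), (6, 17), (8, 8), (8, 11), (9, 7), (9, 12), (11, 4), (11, 15), (13, 0), (14, 7), (14, 12), (15, 7), (15, 12), (16, 5), (16, 14), (18, 9), (18, 10)}; affine count = 19; |E(F_19)| = 20.

Discriminant check: Δ ∝ 4a³ + 27b² = 4·15³ + 27·2² = 4·3375 + 27·4 ≡ 4 (mod 19). Nonzero ⇒ E is nonsingular.
For each x ∈ F_19, compute rhs = x³ + 15·x + 2 mod 19, then count y ∈ F_19 with y² ≡ rhs.
  x = 0: rhs = 2, matching y values: none (0 points).
  x = 1: rhs = 18, matching y values: none (0 points).
  x = 2: rhs = 2, matching y values: none (0 points).
  x = 3: rhs = 17, matching y values: 6, 13 (2 points).
  x = 4: rhs = 12, matching y values: none (0 points).
  x = 5: rhs = 12, matching y values: none (0 points).
  x = 6: rhs = 4, matching y values: 2, 17 (2 points).
  x = 7: rhs = 13, matching y values: none (0 points).
  x = 8: rhs = 7, matching y values: 8, 11 (2 points).
  x = 9: rhs = 11, matching y values: 7, 12 (2 points).
  x = 10: rhs = 12, matching y values: none (0 points).
  x = 11: rhs = 16, matching y values: 4, 15 (2 points).
  x = 12: rhs = 10, matching y values: none (0 points).
  x = 13: rhs = 0, matching y values: 0 (1 points).
  x = 14: rhs = 11, matching y values: 7, 12 (2 points).
  x = 15: rhs = 11, matching y values: 7, 12 (2 points).
  x = 16: rhs = 6, matching y values: 5, 14 (2 points).
  x = 17: rhs = 2, matching y values: none (0 points).
  x = 18: rhs = 5, matching y values: 9, 10 (2 points).
Total affine count: 19.
Full point count |E(F_19)| = 19 + 1 = 20.
Hasse bound: |20 − (19+1)| = |0| = 0 ≤ 2√19 ≈ 8.7178 ✓.


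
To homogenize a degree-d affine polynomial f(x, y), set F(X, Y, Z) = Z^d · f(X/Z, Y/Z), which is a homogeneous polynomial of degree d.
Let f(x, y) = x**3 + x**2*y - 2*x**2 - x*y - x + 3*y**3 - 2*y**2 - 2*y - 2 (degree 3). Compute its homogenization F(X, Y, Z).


F(X, Y, Z) = X**3 + X**2*Y - 2*X**2*Z - X*Y*Z - X*Z**2 + 3*Y**3 - 2*Y**2*Z - 2*Y*Z**2 - 2*Z**3

deg(f) = 3.
Substitute x = X/Z, y = Y/Z into f, then multiply by Z^3.
  monomial 1·x^3·y^0 ↦ 1·X^3·Y^0·Z^0.
  monomial 1·x^2·y^1 ↦ 1·X^2·Y^1·Z^0.
  monomial -2·x^2·y^0 ↦ -2·X^2·Y^0·Z^1.
  monomial -1·x^1·y^1 ↦ -1·X^1·Y^1·Z^1.
  monomial -1·x^1·y^0 ↦ -1·X^1·Y^0·Z^2.
  monomial 3·x^0·y^3 ↦ 3·X^0·Y^3·Z^0.
  monomial -2·x^0·y^2 ↦ -2·X^0·Y^2·Z^1.
  monomial -2·x^0·y^1 ↦ -2·X^0·Y^1·Z^2.
  monomial -2·x^0·y^0 ↦ -2·X^0·Y^0·Z^3.
Collecting: F(X, Y, Z) = X**3 + X**2*Y - 2*X**2*Z - X*Y*Z - X*Z**2 + 3*Y**3 - 2*Y**2*Z - 2*Y*Z**2 - 2*Z**3.


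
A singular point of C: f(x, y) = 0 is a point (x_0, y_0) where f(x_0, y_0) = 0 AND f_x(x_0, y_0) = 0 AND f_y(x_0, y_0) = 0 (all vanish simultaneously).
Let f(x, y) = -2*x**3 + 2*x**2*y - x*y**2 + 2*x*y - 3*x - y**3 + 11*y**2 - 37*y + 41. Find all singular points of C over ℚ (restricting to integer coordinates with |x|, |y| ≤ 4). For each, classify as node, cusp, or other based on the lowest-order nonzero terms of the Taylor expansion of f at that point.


Singular points: {(1, 3)}; classification: cusp.

Compute partial derivatives:
  f_x = -6*x**2 + 4*x*y - y**2 + 2*y - 3.
  f_y = 2*x**2 - 2*x*y + 2*x - 3*y**2 + 22*y - 37.
Scan x_0 ∈ {−4, ..., 4}. For each x_0, f_y(x_0, y) is a polynomial in y; find its integer roots y ∈ {−4, ..., 4}, then test f_x and f at those candidates.
  x = -4: f_y(-4, y) = -3*y**2 + 30*y - 13; no integer root y with |y| ≤ 4.
  x = -3: f_y(-3, y) = -3*y**2 + 28*y - 25; vanishes at y ∈ {1}. (-3, 1): f_x = -68 ≠ 0.
  x = -2: f_y(-2, y) = -3*y**2 + 26*y - 33; no integer root y with |y| ≤ 4.
  x = -1: f_y(-1, y) = -3*y**2 + 24*y - 37; no integer root y with |y| ≤ 4.
  x = 0: f_y(0, y) = -3*y**2 + 22*y - 37; no integer root y with |y| ≤ 4.
  x = 1: f_y(1, y) = -3*y**2 + 20*y - 33; vanishes at y ∈ {3}. (1, 3): f_x = 0, f = 0 — SINGULAR.
  x = 2: f_y(2, y) = -3*y**2 + 18*y - 25; no integer root y with |y| ≤ 4.
  x = 3: f_y(3, y) = -3*y**2 + 16*y - 13; vanishes at y ∈ {1}. (3, 1): f_x = -44 ≠ 0.
  x = 4: f_y(4, y) = -3*y**2 + 14*y + 3; no integer root y with |y| ≤ 4.
Only singular point on the grid: (1, 3).
Classify: substitute x = 1 + u, y = 3 + v and expand: f = -2*u**3 + 2*u**2*v - u*v**2 - v**3 + v**2.
No constant or linear terms (consistent with a singular point). Quadratic part: v**2. Cubic part: -2*u**3 + 2*u**2*v - u*v**2 - v**3.
The quadratic part v**2 is a perfect square, so there is a single (double) tangent line v = 0, i.e. y = 3. Restricting the cubic part to that line (v = 0) leaves -2*u**3 ≠ 0, so f is not divisible by v and the branch is v² ≈ 2*u**3 to lowest order — this is a cusp.
Classification: cusp.
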